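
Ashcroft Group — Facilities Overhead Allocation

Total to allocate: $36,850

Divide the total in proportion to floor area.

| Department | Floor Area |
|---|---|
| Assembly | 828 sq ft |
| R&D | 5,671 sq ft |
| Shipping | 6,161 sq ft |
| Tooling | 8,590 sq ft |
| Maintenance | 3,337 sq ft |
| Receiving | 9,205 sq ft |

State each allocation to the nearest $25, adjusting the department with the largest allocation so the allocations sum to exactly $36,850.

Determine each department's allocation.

Combined floor area = 33,792.
Proportional shares: Assembly 828/33,792 × $36,850 = 902.93; R&D 5,671/33,792 × $36,850 = 6,184.20; Shipping 6,161/33,792 × $36,850 = 6,718.54; Tooling 8,590/33,792 × $36,850 = 9,367.35; Maintenance 3,337/33,792 × $36,850 = 3,638.98; Receiving 9,205/33,792 × $36,850 = 10,038.00.
After rounding ($25): Assembly $900; R&D $6,175; Shipping $6,725; Tooling $9,375; Maintenance $3,650; Receiving $10,050. Sum = $36,875.
Difference $36,850 − $36,875 = −$25 applied to largest allocation (Receiving): Receiving becomes $10,025.

Assembly: $900 | R&D: $6,175 | Shipping: $6,725 | Tooling: $9,375 | Maintenance: $3,650 | Receiving: $10,025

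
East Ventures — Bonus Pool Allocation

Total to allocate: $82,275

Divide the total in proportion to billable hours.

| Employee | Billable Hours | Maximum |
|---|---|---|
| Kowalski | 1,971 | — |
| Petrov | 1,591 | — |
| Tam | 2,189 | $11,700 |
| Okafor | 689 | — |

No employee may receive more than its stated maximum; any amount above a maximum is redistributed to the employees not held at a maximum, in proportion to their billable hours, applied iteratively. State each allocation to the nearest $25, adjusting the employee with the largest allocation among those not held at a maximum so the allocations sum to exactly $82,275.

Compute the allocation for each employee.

Kowalski: $32,700 | Petrov: $26,425 | Tam: $11,700 | Okafor: $11,450

Billable hours total: 6,440.
Proportional shares (ignoring caps): Kowalski 25,180.75; Petrov 20,326.01; Tam 27,965.83; Okafor 8,802.40.
Cap binds for Tam ($11,700); balance $70,575 reallocated over remaining billable hours 4,251.
Shares after redistribution: Kowalski 32,722.49 → $32,725; Petrov 26,413.74 → $26,425; Okafor 11,438.76 → $11,450.
Rounding difference −$25 applied to Kowalski → $32,700.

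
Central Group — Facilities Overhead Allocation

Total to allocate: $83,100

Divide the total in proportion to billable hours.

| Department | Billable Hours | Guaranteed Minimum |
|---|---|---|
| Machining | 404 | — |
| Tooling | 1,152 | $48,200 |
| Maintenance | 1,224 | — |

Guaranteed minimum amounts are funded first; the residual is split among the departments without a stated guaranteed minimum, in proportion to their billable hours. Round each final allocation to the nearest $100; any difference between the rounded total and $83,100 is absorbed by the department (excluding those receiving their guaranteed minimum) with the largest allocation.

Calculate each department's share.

Machining: $8,700; Tooling: $48,200; Maintenance: $26,200

Guaranteed amounts: Tooling $48,200. Remaining pool $34,900.
Remaining pool split over remaining billable hours 1,628: Machining 8,660.69 → $8,700; Maintenance 26,239.31 → $26,200.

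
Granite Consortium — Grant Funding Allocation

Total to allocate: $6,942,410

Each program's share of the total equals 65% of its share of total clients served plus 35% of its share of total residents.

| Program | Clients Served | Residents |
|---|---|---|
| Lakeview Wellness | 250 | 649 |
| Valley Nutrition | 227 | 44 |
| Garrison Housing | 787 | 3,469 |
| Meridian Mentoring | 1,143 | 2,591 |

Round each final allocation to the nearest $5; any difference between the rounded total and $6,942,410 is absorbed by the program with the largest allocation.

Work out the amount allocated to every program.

Totals — clients served 2,407, residents 6,753.
Combined weights (65% clients served + 35% residents): Lakeview Wellness 0.1011; Valley Nutrition 0.0636; Garrison Housing 0.3923; Meridian Mentoring 0.4430.
Raw shares: Lakeview Wellness 702,213.16; Valley Nutrition 441,404.27; Garrison Housing 2,723,647.20; Meridian Mentoring 3,075,145.37.
At nearest $5: Lakeview Wellness $702,215; Valley Nutrition $441,405; Garrison Housing $2,723,645; Meridian Mentoring $3,075,145. Sum = $6,942,410.
No rounding difference to absorb.

Lakeview Wellness: $702,215 · Valley Nutrition: $441,405 · Garrison Housing: $2,723,645 · Meridian Mentoring: $3,075,145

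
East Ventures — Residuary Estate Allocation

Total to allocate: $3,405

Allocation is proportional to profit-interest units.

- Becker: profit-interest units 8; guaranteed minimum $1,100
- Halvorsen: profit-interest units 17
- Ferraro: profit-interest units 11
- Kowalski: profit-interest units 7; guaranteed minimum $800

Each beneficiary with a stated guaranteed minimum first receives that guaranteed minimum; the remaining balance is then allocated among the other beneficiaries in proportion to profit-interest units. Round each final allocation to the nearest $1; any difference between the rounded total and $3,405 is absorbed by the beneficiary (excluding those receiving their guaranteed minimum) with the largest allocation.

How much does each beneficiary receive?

Becker: $1,100 | Halvorsen: $914 | Ferraro: $591 | Kowalski: $800

Minimums first: Becker $1,100; Kowalski $800. Balance $1,505.
Balance split over remaining profit-interest units 28: Halvorsen 913.75 → $914; Ferraro 591.25 → $591.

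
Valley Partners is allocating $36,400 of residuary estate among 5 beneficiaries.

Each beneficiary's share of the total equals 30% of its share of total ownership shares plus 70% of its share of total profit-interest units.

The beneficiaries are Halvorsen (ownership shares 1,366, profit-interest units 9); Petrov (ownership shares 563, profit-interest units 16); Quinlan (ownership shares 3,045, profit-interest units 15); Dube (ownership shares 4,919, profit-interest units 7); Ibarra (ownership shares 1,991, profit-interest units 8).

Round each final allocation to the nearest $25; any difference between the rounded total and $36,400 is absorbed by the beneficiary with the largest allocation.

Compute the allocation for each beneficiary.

Halvorsen: $5,425 · Petrov: $7,925 · Quinlan: $9,750 · Dube: $7,775 · Ibarra: $5,525

Totals — ownership shares 11,884, profit-interest units 55.
Blended shares (30% ownership shares + 70% profit-interest units): Halvorsen 0.1490; Petrov 0.2178; Quinlan 0.2678; Dube 0.2133; Ibarra 0.1521.
Raw shares: Halvorsen 5,424.65; Petrov 7,929.69; Quinlan 9,747.09; Dube 7,762.89; Ibarra 5,535.68.
At nearest $25: Halvorsen $5,425; Petrov $7,925; Quinlan $9,750; Dube $7,775; Ibarra $5,525. Sum = $36,400.
Rounded total matches; no reconciliation needed.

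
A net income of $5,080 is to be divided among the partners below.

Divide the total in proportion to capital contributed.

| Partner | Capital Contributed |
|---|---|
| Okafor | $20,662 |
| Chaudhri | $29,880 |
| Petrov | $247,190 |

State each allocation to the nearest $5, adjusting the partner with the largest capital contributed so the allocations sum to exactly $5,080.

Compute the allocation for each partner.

Okafor: $355; Chaudhri: $510; Petrov: $4,215

Combined capital contributed = 20,662 + 29,880 + 247,190 = 297,732.
Unrounded shares: Okafor 352.54; Chaudhri 509.82; Petrov 4,217.64.
Rounded to nearest $5: Okafor $355; Chaudhri $510; Petrov $4,220. Sum = $5,085.
Difference $5,080 − $5,085 = −$5 applied to largest capital contributed (Petrov): Petrov becomes $4,215.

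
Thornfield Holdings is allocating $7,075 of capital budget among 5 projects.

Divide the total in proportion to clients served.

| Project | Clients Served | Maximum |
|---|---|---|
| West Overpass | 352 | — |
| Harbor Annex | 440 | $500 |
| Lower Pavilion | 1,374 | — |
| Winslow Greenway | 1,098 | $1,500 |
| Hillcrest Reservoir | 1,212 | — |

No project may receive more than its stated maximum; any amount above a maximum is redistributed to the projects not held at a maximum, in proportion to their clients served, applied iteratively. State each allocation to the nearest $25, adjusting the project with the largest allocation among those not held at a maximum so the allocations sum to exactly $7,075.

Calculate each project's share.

West Overpass: $600 · Harbor Annex: $500 · Lower Pavilion: $2,375 · Winslow Greenway: $1,500 · Hillcrest Reservoir: $2,100

Clients served total: 4,476.
Pro-rata shares before constraints: West Overpass 556.39; Harbor Annex 695.49; Lower Pavilion 2,171.82; Winslow Greenway 1,735.56; Hillcrest Reservoir 1,915.75.
Capped: Harbor Annex ($500), Winslow Greenway ($1,500); remaining pool $5,075 reallocated over remaining clients served 2,938.
Shares after redistribution: West Overpass 608.03 → $600; Lower Pavilion 2,373.40 → $2,375; Hillcrest Reservoir 2,093.57 → $2,100.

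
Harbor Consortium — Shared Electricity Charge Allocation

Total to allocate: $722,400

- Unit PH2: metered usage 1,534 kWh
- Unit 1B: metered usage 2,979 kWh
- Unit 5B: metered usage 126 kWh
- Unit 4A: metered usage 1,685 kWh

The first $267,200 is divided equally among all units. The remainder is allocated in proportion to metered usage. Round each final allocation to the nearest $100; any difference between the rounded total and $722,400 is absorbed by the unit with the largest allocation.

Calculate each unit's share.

First tranche $267,200 split equally: $66,800 each.
Remainder $455,200 by metered usage (total 6,324): Unit PH2 110,416.95 → $110,400; Unit 1B 214,427.70 → $214,400; Unit 5B 9,069.45 → $9,100; Unit 4A 121,285.90 → $121,300.
Totals: Unit PH2 $66,800 + $110,400 = $177,200; Unit 1B $66,800 + $214,400 = $281,200; Unit 5B $66,800 + $9,100 = $75,900; Unit 4A $66,800 + $121,300 = $188,100.

Unit PH2: $177,200 · Unit 1B: $281,200 · Unit 5B: $75,900 · Unit 4A: $188,100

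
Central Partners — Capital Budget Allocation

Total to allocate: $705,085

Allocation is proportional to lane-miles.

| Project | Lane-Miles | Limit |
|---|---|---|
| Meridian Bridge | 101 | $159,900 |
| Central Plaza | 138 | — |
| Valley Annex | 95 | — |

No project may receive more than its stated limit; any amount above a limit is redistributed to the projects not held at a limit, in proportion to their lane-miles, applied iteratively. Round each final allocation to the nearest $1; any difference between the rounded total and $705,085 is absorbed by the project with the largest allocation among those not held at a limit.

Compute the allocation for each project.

Total lane-miles = 334.
Pro-rata shares before constraints: Meridian Bridge 213,214.33; Central Plaza 291,322.54; Valley Annex 200,548.13.
Held at cap: Meridian Bridge ($159,900); remaining pool $545,185 reallocated over remaining lane-miles 233.
Redistributed shares: Central Plaza 322,899.27 → $322,899; Valley Annex 222,285.73 → $222,286.

Meridian Bridge: $159,900 · Central Plaza: $322,899 · Valley Annex: $222,286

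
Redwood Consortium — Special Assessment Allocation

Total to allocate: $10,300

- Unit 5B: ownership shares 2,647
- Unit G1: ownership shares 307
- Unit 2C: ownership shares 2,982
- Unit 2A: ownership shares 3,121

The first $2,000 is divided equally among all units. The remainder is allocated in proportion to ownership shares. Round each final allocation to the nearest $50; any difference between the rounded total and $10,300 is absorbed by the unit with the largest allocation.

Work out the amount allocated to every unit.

Unit 5B: $2,950; Unit G1: $800; Unit 2C: $3,250; Unit 2A: $3,300

First tranche $2,000 split equally: $500 each.
Remainder $8,300 by ownership shares (total 9,057): Unit 5B 2,425.76 → $2,450; Unit G1 281.34 → $300; Unit 2C 2,732.76 → $2,750; Unit 2A 2,860.14 → $2,850.
Rounding difference −$50 on remainder applied to Unit 2A.
Totals: Unit 5B $500 + $2,450 = $2,950; Unit G1 $500 + $300 = $800; Unit 2C $500 + $2,750 = $3,250; Unit 2A $500 + $2,800 = $3,300.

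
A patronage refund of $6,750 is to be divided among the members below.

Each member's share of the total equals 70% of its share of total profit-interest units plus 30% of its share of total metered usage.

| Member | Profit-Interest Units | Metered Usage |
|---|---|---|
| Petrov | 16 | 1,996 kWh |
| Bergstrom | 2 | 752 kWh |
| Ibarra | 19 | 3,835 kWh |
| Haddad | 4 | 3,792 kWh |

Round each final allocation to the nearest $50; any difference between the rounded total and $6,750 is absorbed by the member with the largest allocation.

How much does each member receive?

Petrov: $2,250 · Bergstrom: $400 · Ibarra: $2,900 · Haddad: $1,200

Totals — profit-interest units 41, metered usage 10,375.
Blended shares (70% profit-interest units + 30% metered usage): Petrov 0.3309; Bergstrom 0.0559; Ibarra 0.4353; Haddad 0.1779.
Unrounded shares: Petrov 2,233.48; Bergstrom 377.26; Ibarra 2,938.15; Haddad 1,201.10.
At nearest $50: Petrov $2,250; Bergstrom $400; Ibarra $2,950; Haddad $1,200. Sum = $6,800.
Difference $6,750 − $6,800 = −$50 applied to largest allocation (Ibarra): Ibarra becomes $2,900.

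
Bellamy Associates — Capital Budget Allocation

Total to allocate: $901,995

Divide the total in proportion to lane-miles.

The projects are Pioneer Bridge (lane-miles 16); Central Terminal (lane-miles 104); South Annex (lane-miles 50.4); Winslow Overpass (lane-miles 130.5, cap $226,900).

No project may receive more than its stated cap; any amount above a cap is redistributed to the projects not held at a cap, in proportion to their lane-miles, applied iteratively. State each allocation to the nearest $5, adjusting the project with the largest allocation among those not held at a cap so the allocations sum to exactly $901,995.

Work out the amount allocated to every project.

Lane-miles total: 300.9.
Pro-rata shares before constraints: Pioneer Bridge 47,962.51; Central Terminal 311,756.33; South Annex 151,081.91; Winslow Overpass 391,194.24.
Held at cap: Winslow Overpass ($226,900); balance $675,095 reallocated over remaining lane-miles 170.4.
Shares after redistribution: Pioneer Bridge 63,389.20 → $63,390; Central Terminal 412,029.81 → $412,030; South Annex 199,675.99 → $199,675.

Pioneer Bridge: $63,390 | Central Terminal: $412,030 | South Annex: $199,675 | Winslow Overpass: $226,900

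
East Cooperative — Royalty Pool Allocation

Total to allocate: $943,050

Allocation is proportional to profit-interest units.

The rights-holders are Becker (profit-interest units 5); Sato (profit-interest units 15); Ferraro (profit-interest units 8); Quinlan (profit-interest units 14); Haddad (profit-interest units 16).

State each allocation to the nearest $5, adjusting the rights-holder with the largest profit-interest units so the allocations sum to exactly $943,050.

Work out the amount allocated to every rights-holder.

Sum of profit-interest units: 5 + 15 + 8 + 14 + 16 = 58.
Proportional shares: Becker 81,297.41; Sato 243,892.24; Ferraro 130,075.86; Quinlan 227,632.76; Haddad 260,151.72.
Rounded to nearest $5: Becker $81,295; Sato $243,890; Ferraro $130,075; Quinlan $227,635; Haddad $260,150. Sum = $943,045.
Difference $943,050 − $943,045 = +$5 applied to largest profit-interest units (Haddad): Haddad becomes $260,155.

Becker: $81,295 · Sato: $243,890 · Ferraro: $130,075 · Quinlan: $227,635 · Haddad: $260,155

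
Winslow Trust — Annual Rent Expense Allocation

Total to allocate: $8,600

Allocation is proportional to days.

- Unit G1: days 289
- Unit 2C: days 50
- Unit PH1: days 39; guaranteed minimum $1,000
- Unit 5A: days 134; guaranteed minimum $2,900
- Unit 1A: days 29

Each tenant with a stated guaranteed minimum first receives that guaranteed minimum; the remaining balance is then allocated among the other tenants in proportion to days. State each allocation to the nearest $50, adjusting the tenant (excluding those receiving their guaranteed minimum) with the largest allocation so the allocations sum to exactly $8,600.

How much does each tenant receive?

Guaranteed amounts: Unit PH1 $1,000; Unit 5A $2,900. Balance $4,700.
Balance split over remaining days 368: Unit G1 3,691.03 → $3,700; Unit 2C 638.59 → $650; Unit 1A 370.38 → $350.

Unit G1: $3,700 | Unit 2C: $650 | Unit PH1: $1,000 | Unit 5A: $2,900 | Unit 1A: $350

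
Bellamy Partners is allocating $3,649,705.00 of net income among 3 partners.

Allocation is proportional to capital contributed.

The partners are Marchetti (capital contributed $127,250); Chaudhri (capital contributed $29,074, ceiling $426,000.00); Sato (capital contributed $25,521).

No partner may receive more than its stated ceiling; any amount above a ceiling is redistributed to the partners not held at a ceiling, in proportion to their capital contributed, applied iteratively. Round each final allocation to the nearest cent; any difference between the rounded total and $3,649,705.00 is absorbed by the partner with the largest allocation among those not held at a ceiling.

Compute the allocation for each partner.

Capital contributed total: 181,845.
Pro-rata shares before constraints: Marchetti 2,553,960.5777; Chaudhri 583,527.3072; Sato 512,217.1152.
Held at cap: Chaudhri ($426,000.00); residual $3,223,705.00 reallocated over remaining capital contributed 152,771.
Redistributed shares: Marchetti 2,685,172.3249 → $2,685,172.32; Sato 538,532.6751 → $538,532.68.

Marchetti: $2,685,172.32 | Chaudhri: $426,000.00 | Sato: $538,532.68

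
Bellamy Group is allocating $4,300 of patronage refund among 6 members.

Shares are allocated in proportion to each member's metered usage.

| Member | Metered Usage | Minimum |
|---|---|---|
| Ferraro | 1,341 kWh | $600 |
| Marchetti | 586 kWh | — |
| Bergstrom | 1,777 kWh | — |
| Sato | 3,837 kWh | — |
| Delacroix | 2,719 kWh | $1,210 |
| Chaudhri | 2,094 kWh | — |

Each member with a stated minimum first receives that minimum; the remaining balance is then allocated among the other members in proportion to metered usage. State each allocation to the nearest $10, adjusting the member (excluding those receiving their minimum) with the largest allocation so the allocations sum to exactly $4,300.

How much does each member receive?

Fund the minimums — Ferraro $600; Delacroix $1,210. Balance $2,490.
Balance split over remaining metered usage 8,294: Marchetti 175.93 → $180; Bergstrom 533.49 → $530; Sato 1,151.93 → $1,150; Chaudhri 628.65 → $630.

Ferraro: $600; Marchetti: $180; Bergstrom: $530; Sato: $1,150; Delacroix: $1,210; Chaudhri: $630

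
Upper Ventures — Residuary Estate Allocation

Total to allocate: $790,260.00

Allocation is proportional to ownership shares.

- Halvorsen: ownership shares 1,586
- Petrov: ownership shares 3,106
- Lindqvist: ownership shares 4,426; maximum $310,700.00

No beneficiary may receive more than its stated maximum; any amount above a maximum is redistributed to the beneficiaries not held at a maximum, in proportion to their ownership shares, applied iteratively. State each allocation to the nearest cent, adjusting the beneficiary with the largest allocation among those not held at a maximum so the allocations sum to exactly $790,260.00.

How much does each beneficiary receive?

Halvorsen: $162,101.91 · Petrov: $317,458.09 · Lindqvist: $310,700.00

Ownership shares total: 9,118.
Unconstrained shares: Halvorsen 137,459.1314; Petrov 269,198.0215; Lindqvist 383,602.8471.
Capped: Lindqvist ($310,700.00); remaining pool $479,560.00 reallocated over remaining ownership shares 4,692.
Remaining shares: Halvorsen 162,101.9096 → $162,101.91; Petrov 317,458.0904 → $317,458.09.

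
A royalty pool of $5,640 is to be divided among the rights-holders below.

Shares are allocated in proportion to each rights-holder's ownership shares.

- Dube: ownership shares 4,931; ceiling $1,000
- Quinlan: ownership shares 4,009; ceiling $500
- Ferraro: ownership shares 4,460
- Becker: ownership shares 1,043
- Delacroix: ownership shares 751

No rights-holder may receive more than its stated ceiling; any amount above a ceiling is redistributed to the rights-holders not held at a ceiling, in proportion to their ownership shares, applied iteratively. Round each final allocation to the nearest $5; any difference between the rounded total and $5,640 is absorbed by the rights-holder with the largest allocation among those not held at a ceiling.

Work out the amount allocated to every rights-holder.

Dube: $1,000 | Quinlan: $500 | Ferraro: $2,955 | Becker: $690 | Delacroix: $495

Ownership shares total: 15,194.
Proportional shares (ignoring caps): Dube 1,830.38; Quinlan 1,488.14; Ferraro 1,655.55; Becker 387.16; Delacroix 278.77.
Cap binds for Dube ($1,000), Quinlan ($500); residual $4,140 reallocated over remaining ownership shares 6,254.
Shares after redistribution: Ferraro 2,952.41 → $2,950; Becker 690.44 → $690; Delacroix 497.14 → $495.
Rounding difference +$5 applied to Ferraro → $2,955.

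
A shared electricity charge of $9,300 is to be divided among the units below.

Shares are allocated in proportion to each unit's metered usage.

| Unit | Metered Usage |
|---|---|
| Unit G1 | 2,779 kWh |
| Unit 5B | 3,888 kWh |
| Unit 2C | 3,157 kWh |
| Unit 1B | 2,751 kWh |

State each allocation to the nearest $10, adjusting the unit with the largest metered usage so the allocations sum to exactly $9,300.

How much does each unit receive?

Combined metered usage = 2,779 + 3,888 + 3,157 + 2,751 = 12,575.
Raw shares: Unit G1 2,055.24; Unit 5B 2,875.42; Unit 2C 2,334.80; Unit 1B 2,034.54.
At nearest $10: Unit G1 $2,060; Unit 5B $2,880; Unit 2C $2,330; Unit 1B $2,030. Sum = $9,300.
Rounded total matches; no reconciliation needed.

Unit G1: $2,060; Unit 5B: $2,880; Unit 2C: $2,330; Unit 1B: $2,030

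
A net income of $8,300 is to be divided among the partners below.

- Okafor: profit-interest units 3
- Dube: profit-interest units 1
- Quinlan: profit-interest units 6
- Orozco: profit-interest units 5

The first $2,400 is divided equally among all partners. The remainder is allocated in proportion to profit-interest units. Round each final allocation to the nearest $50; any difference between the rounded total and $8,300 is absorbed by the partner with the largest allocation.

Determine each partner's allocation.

First tranche $2,400 split equally: $600 each.
Remainder $5,900 by profit-interest units (total 15): Okafor 1,180.00 → $1,200; Dube 393.33 → $400; Quinlan 2,360.00 → $2,350; Orozco 1,966.67 → $1,950.
Totals: Okafor $600 + $1,200 = $1,800; Dube $600 + $400 = $1,000; Quinlan $600 + $2,350 = $2,950; Orozco $600 + $1,950 = $2,550.

Okafor: $1,800 | Dube: $1,000 | Quinlan: $2,950 | Orozco: $2,550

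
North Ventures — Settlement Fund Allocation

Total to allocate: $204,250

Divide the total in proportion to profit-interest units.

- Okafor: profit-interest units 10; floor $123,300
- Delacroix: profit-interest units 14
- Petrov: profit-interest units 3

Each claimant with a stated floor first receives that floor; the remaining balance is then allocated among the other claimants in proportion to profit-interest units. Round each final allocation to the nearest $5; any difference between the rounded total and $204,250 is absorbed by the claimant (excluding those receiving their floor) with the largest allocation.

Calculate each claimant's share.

Fund the minimums — Okafor $123,300. Residual $80,950.
Residual split over remaining profit-interest units 17: Delacroix 66,664.71 → $66,665; Petrov 14,285.29 → $14,285.

Okafor: $123,300; Delacroix: $66,665; Petrov: $14,285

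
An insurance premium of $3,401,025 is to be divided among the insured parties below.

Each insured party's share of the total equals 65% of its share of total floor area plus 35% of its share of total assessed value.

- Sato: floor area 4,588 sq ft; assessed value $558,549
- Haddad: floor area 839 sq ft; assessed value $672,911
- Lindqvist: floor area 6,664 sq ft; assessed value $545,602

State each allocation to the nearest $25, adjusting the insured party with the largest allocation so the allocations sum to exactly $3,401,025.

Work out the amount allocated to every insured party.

Floor area total 12,091; assessed value total 1,777,062.
Combined weights (65% floor area + 35% assessed value): Sato 0.3567; Haddad 0.1776; Lindqvist 0.4657.
Proportional shares: Sato 1,212,992.21; Haddad 604,146.21; Lindqvist 1,583,886.58.
At nearest $25: Sato $1,213,000; Haddad $604,150; Lindqvist $1,583,875. Sum = $3,401,025.
No rounding difference to absorb.

Sato: $1,213,000 · Haddad: $604,150 · Lindqvist: $1,583,875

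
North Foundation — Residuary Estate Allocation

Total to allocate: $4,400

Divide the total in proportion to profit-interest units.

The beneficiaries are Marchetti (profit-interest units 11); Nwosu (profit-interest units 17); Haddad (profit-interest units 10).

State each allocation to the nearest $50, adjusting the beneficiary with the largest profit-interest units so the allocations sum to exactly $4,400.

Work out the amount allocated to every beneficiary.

Profit-interest units total: 38.
Proportional shares: Marchetti 11/38 × $4,400 = 1,273.68; Nwosu 17/38 × $4,400 = 1,968.42; Haddad 10/38 × $4,400 = 1,157.89.
Rounded to nearest $50: Marchetti $1,250; Nwosu $1,950; Haddad $1,150. Sum = $4,350.
Difference $4,400 − $4,350 = +$50 applied to largest profit-interest units (Nwosu): Nwosu becomes $2,000.

Marchetti: $1,250 | Nwosu: $2,000 | Haddad: $1,150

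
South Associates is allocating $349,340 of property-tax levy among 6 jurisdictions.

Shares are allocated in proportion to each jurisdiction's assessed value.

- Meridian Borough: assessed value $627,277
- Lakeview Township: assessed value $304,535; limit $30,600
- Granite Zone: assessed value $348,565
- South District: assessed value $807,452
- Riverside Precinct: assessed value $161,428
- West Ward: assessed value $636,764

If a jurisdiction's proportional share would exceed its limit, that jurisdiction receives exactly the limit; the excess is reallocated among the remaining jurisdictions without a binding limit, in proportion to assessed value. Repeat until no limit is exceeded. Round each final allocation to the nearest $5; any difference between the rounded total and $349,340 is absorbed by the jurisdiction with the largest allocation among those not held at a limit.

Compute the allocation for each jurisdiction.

Sum of assessed value: 2,886,021.
Proportional shares (ignoring caps): Meridian Borough 75,929.09; Lakeview Township 36,862.61; Granite Zone 42,192.24; South District 97,738.47; Riverside Precinct 19,540.14; West Ward 77,077.45.
Held at cap: Lakeview Township ($30,600); balance $318,740 reallocated over remaining assessed value 2,581,486.
Remaining shares: Meridian Borough 77,450.84 → $77,450; Granite Zone 43,037.85 → $43,040; South District 99,697.33 → $99,695; Riverside Precinct 19,931.76 → $19,930; West Ward 78,622.22 → $78,620.
Rounding difference +$5 applied to South District → $99,700.

Meridian Borough: $77,450; Lakeview Township: $30,600; Granite Zone: $43,040; South District: $99,700; Riverside Precinct: $19,930; West Ward: $78,620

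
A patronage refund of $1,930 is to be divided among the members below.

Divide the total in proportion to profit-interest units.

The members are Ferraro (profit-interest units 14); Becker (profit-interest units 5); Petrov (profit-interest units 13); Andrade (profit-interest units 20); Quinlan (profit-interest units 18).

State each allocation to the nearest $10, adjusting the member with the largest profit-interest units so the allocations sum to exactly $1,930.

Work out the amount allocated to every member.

Ferraro: $390; Becker: $140; Petrov: $360; Andrade: $540; Quinlan: $500

Total profit-interest units = 70.
Pro-rata amounts: Ferraro 14/70 × $1,930 = 386.00; Becker 5/70 × $1,930 = 137.86; Petrov 13/70 × $1,930 = 358.43; Andrade 20/70 × $1,930 = 551.43; Quinlan 18/70 × $1,930 = 496.29.
Rounded to nearest $10: Ferraro $390; Becker $140; Petrov $360; Andrade $550; Quinlan $500. Sum = $1,940.
Difference $1,930 − $1,940 = −$10 applied to largest profit-interest units (Andrade): Andrade becomes $540.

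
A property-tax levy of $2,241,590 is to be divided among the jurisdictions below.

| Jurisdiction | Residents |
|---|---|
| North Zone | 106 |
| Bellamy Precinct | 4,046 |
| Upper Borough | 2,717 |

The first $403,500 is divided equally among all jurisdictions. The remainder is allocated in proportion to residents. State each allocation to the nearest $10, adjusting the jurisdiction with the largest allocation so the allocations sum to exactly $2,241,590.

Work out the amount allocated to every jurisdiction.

$403,500 shared equally gives $134,500 per jurisdiction.
Remainder $1,838,090 by residents (total 6,869): North Zone 28,364.76 → $28,360; Bellamy Precinct 1,082,677.56 → $1,082,680; Upper Borough 727,047.68 → $727,050.
Totals: North Zone $134,500 + $28,360 = $162,860; Bellamy Precinct $134,500 + $1,082,680 = $1,217,180; Upper Borough $134,500 + $727,050 = $861,550.

North Zone: $162,860; Bellamy Precinct: $1,217,180; Upper Borough: $861,550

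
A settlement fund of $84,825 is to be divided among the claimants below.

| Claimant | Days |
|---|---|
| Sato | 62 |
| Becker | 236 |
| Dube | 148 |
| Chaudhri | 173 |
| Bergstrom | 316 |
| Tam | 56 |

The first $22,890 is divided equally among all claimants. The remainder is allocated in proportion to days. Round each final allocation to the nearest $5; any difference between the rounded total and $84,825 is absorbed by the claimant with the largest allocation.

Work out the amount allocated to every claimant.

Equal tier: $22,890 ÷ 6 = $3,815 apiece.
Remainder $61,935 by days (total 991): Sato 3,874.84 → $3,875; Becker 14,749.40 → $14,750; Dube 9,249.63 → $9,250; Chaudhri 10,812.06 → $10,810; Bergstrom 19,749.20 → $19,750; Tam 3,499.86 → $3,500.
Totals: Sato $3,815 + $3,875 = $7,690; Becker $3,815 + $14,750 = $18,565; Dube $3,815 + $9,250 = $13,065; Chaudhri $3,815 + $10,810 = $14,625; Bergstrom $3,815 + $19,750 = $23,565; Tam $3,815 + $3,500 = $7,315.

Sato: $7,690 | Becker: $18,565 | Dube: $13,065 | Chaudhri: $14,625 | Bergstrom: $23,565 | Tam: $7,315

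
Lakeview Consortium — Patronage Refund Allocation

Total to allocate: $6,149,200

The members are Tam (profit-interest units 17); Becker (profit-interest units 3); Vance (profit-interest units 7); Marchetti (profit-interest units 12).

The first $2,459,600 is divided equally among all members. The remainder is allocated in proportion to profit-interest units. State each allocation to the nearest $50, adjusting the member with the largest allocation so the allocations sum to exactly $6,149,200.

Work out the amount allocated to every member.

Tam: $2,223,200 | Becker: $898,700 | Vance: $1,277,150 | Marchetti: $1,750,150

Equal tier: $2,459,600 ÷ 4 = $614,900 apiece.
Remainder $3,689,600 by profit-interest units (total 39): Tam 1,608,287.18 → $1,608,300; Becker 283,815.38 → $283,800; Vance 662,235.90 → $662,250; Marchetti 1,135,261.54 → $1,135,250.
Totals: Tam $614,900 + $1,608,300 = $2,223,200; Becker $614,900 + $283,800 = $898,700; Vance $614,900 + $662,250 = $1,277,150; Marchetti $614,900 + $1,135,250 = $1,750,150.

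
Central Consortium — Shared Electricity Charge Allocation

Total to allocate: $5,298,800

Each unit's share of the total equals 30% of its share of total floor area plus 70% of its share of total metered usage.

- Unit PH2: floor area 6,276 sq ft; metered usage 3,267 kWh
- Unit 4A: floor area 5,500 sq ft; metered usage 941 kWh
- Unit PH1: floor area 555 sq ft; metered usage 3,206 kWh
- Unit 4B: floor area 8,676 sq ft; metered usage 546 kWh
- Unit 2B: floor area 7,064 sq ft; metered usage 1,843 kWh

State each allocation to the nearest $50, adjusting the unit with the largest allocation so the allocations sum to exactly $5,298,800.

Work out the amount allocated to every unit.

Unit PH2: $1,591,550; Unit 4A: $667,500; Unit PH1: $1,244,500; Unit 4B: $697,900; Unit 2B: $1,097,350

Floor area total 28,071; metered usage total 9,803.
Composite weights (30% floor area + 70% metered usage): Unit PH2 0.3004; Unit 4A 0.1260; Unit PH1 0.2349; Unit 4B 0.1317; Unit 2B 0.2071.
Proportional shares: Unit PH2 1,591,539.67; Unit 4A 667,507.00; Unit PH1 1,244,483.10; Unit 4B 697,905.43; Unit 2B 1,097,364.80.
Rounded to nearest $50: Unit PH2 $1,591,550; Unit 4A $667,500; Unit PH1 $1,244,500; Unit 4B $697,900; Unit 2B $1,097,350. Sum = $5,298,800.
No rounding difference to absorb.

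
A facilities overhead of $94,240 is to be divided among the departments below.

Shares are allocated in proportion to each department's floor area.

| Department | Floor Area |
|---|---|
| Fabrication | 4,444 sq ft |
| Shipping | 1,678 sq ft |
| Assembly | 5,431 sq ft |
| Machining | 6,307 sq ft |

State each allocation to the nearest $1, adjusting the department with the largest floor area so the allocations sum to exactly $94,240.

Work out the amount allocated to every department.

Sum of floor area: 4,444 + 1,678 + 5,431 + 6,307 = 17,860.
Proportional shares: Fabrication 23,449.19; Shipping 8,854.13; Assembly 28,657.19; Machining 33,279.49.
After rounding ($1): Fabrication $23,449; Shipping $8,854; Assembly $28,657; Machining $33,279. Sum = $94,239.
Difference $94,240 − $94,239 = +$1 applied to largest floor area (Machining): Machining becomes $33,280.

Fabrication: $23,449 | Shipping: $8,854 | Assembly: $28,657 | Machining: $33,280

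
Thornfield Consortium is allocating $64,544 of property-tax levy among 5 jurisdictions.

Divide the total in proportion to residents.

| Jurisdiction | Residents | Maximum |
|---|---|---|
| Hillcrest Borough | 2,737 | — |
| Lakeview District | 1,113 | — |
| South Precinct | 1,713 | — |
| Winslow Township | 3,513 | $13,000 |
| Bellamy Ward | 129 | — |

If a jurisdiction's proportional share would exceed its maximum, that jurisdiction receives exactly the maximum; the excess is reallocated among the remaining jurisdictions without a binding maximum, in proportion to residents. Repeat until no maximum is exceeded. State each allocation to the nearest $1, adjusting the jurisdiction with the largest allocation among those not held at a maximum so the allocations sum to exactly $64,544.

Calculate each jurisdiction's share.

Residents total: 9,205.
Unconstrained shares: Hillcrest Borough 19,191.41; Lakeview District 7,804.18; South Precinct 12,011.28; Winslow Township 24,632.60; Bellamy Ward 904.53.
Held at cap: Winslow Township ($13,000); remaining pool $51,544 reallocated over remaining residents 5,692.
Shares after redistribution: Hillcrest Borough 24,784.95 → $24,785; Lakeview District 10,078.79 → $10,079; South Precinct 15,512.10 → $15,512; Bellamy Ward 1,168.16 → $1,168.

Hillcrest Borough: $24,785; Lakeview District: $10,079; South Precinct: $15,512; Winslow Township: $13,000; Bellamy Ward: $1,168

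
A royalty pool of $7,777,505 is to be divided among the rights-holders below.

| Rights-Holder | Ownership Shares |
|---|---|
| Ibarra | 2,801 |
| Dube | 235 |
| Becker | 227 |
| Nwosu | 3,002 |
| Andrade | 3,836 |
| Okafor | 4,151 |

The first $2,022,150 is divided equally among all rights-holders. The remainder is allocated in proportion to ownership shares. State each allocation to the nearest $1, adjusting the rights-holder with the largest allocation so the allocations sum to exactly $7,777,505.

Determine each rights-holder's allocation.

Ibarra: $1,468,147; Dube: $431,925; Becker: $428,694; Nwosu: $1,549,316; Andrade: $1,886,109; Okafor: $2,013,314

$2,022,150 shared equally gives $337,025 per rights-holder.
Remainder $5,755,355 by ownership shares (total 14,252): Ibarra 1,131,121.90 → $1,131,122; Dube 94,899.55 → $94,900; Becker 91,668.93 → $91,669; Nwosu 1,212,291.31 → $1,212,291; Andrade 1,549,083.76 → $1,549,084; Okafor 1,676,289.55 → $1,676,290.
Rounding difference −$1 on remainder applied to Okafor.
Totals: Ibarra $337,025 + $1,131,122 = $1,468,147; Dube $337,025 + $94,900 = $431,925; Becker $337,025 + $91,669 = $428,694; Nwosu $337,025 + $1,212,291 = $1,549,316; Andrade $337,025 + $1,549,084 = $1,886,109; Okafor $337,025 + $1,676,289 = $2,013,314.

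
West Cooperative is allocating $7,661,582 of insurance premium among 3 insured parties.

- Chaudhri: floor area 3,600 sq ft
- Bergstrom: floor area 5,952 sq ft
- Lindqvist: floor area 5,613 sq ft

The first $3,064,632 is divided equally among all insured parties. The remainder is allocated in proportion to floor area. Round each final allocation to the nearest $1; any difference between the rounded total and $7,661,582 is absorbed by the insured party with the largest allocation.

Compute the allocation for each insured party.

Chaudhri: $2,112,808; Bergstrom: $2,825,767; Lindqvist: $2,723,007

Equal tier: $3,064,632 ÷ 3 = $1,021,544 apiece.
Remainder $4,596,950 by floor area (total 15,165): Chaudhri 1,091,264.09 → $1,091,264; Bergstrom 1,804,223.30 → $1,804,223; Lindqvist 1,701,462.60 → $1,701,463.
Totals: Chaudhri $1,021,544 + $1,091,264 = $2,112,808; Bergstrom $1,021,544 + $1,804,223 = $2,825,767; Lindqvist $1,021,544 + $1,701,463 = $2,723,007.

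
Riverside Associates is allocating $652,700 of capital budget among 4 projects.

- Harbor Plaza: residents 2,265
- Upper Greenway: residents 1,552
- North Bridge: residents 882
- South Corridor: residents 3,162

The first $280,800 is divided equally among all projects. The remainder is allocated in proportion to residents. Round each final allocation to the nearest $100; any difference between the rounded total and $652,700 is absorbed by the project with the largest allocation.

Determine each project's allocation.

Harbor Plaza: $177,400 | Upper Greenway: $143,600 | North Bridge: $111,900 | South Corridor: $219,800

$280,800 shared equally gives $70,200 per project.
Remainder $371,900 by residents (total 7,861): Harbor Plaza 107,156.02 → $107,200; Upper Greenway 73,424.35 → $73,400; North Bridge 41,726.98 → $41,700; South Corridor 149,592.65 → $149,600.
Totals: Harbor Plaza $70,200 + $107,200 = $177,400; Upper Greenway $70,200 + $73,400 = $143,600; North Bridge $70,200 + $41,700 = $111,900; South Corridor $70,200 + $149,600 = $219,800.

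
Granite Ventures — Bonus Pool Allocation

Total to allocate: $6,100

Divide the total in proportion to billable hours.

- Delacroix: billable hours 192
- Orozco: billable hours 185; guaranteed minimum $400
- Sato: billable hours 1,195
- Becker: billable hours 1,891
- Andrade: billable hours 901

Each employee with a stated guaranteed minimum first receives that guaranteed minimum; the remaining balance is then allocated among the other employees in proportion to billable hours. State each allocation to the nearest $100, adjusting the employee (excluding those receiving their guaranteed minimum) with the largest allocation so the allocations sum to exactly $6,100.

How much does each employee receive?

Delacroix: $300; Orozco: $400; Sato: $1,600; Becker: $2,600; Andrade: $1,200

Guaranteed amounts: Orozco $400. Remaining pool $5,700.
Remaining pool split over remaining billable hours 4,179: Delacroix 261.88 → $300; Sato 1,629.94 → $1,600; Becker 2,579.25 → $2,600; Andrade 1,228.93 → $1,200.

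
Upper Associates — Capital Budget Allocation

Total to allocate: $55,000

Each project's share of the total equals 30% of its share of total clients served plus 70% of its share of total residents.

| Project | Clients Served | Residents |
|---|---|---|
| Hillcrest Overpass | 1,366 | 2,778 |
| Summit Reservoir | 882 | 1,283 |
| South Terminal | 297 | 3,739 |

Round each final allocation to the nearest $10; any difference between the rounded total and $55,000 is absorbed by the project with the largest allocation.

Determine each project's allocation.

Totals — clients served 2,545, residents 7,800.
Combined weights (30% clients served + 70% residents): Hillcrest Overpass 0.4103; Summit Reservoir 0.2191; South Terminal 0.3706.
Unrounded shares: Hillcrest Overpass 22,568.11; Summit Reservoir 12,051.03; South Terminal 20,380.86.
Rounded to nearest $10: Hillcrest Overpass $22,570; Summit Reservoir $12,050; South Terminal $20,380. Sum = $55,000.
No rounding difference to absorb.

Hillcrest Overpass: $22,570; Summit Reservoir: $12,050; South Terminal: $20,380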